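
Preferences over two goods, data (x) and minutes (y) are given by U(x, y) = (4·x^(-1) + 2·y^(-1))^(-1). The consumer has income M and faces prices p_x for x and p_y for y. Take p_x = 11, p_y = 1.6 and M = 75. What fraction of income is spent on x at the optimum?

MU_x ∝ 4·x^(-2), MU_y ∝ 2·y^(-2), so MRS = 2·(y/x)^(2) = p_x/p_y.
Hence y/x = ((1/2)·p_x/p_y)^(1/(2)), i.e. raised to the 0.5 power.
Substitute y = (y/x)·x into the budget: x* = M/(p_x + p_y·(y/x)).
Numerically y/x = 1.85405, so x* = 75/(11 + 1.6·1.85405) = 5.37 and y* = 1.85405·5.37 = 9.9562.
Expenditure on x: 11·5.37 = 59.07; share = 0.7876.

share on x = 0.7876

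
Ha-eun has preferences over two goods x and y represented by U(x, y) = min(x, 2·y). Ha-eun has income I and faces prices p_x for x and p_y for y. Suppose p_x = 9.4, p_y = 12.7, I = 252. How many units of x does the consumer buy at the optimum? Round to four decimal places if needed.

x* = 16

Leontief preferences: the optimum is at the kink where x/2 = y/1, i.e. y = (1/2)·x.
Budget: p_x·x + p_y·(1/2)·x = I, so (2·p_x + p_y)·x = 2·I.
Demand: x*(p_x,p_y,I) = 2·I/(2·p_x + p_y), y* = I/(2·p_x + p_y).
Here 2·9.4 + 12.7 = 31.5, giving x* = 16.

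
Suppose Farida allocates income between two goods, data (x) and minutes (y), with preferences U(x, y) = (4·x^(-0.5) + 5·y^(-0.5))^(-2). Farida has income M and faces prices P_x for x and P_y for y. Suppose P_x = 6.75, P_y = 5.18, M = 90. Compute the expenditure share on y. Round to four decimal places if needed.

From the CES first-order condition, (4/5)·(y/x)^(1.5) = P_x/P_y.
Solve for the ratio: y/x = [(5/4)·P_x/P_y]^(2/3).
Substitute y = (y/x)·x into the budget: x* = M/(P_x + P_y·(y/x)).
Numerically y/x = 1.384382, so x* = 90/(6.75 + 5.18·1.384382) = 6.465 and y* = 1.384382·6.465 = 8.95.
Expenditure on y: 5.18·8.95 = 46.3612; share = 0.5151.

share on y = 0.5151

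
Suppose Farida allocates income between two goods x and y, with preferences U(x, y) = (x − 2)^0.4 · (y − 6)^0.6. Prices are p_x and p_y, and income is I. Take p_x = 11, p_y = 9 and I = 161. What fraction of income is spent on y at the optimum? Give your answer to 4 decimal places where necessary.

share on y = 0.6522

Let x' = x−2, y' = y−6. MRS = (2/3)·y'/x' = p_x/p_y.
Substituting into the budget: x* = 2 + 0.4·(I − 2·p_x − 6·p_y)/p_x, and y* = 6 + 0.6·(…)/p_y.
Discretionary income = 161 − 2·11 − 6·9 = 85; x* = 2 + 0.4·85/11 = 5.0909; y* = 6 + 0.6·85/9 = 11.6667.
Expenditure on y: 9·11.6667 = 105; share = 0.6522.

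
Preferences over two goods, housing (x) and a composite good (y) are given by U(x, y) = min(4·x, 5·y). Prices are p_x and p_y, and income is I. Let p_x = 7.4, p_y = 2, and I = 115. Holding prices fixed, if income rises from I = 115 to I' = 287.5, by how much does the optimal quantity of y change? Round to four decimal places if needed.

Δy* = 15.3333

Leontief preferences: the optimum is at the kink where x/5 = y/4, i.e. y = (4/5)·x.
Budget: p_x·x + p_y·(4/5)·x = I, so (5·p_x + 4·p_y)·x = 5·I.
Demand: x*(p_x,p_y,I) = 5·I/(5·p_x + 4·p_y), y* = 4·I/(5·p_x + 4·p_y).
Here 5·7.4 + 4·2 = 45, giving y* = 10.2222.
At I' = 287.5: y* = 25.5556. Change: 25.5556 − 10.2222 = 15.3333.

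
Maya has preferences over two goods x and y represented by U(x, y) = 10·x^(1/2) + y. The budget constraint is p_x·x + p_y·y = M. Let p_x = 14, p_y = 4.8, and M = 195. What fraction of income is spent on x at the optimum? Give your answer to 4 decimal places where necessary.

share on x = 0.211

Set MRS = p_x/p_y: 5·x^(−1/2) = p_x/p_y.
Thus x* = (5·p_y/p_x)² — independent of M — with the rest of income spent on y.
Plugging in: x* = (5·4.8/14)² = 2.9388, y* = 32.0536.
Expenditure on x: 14·2.9388 = 41.1429; share = 0.211.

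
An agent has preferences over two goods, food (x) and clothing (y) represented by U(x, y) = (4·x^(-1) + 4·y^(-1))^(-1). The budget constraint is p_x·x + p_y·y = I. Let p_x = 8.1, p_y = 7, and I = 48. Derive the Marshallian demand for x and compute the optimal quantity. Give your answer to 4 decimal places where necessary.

x* = 3.071

MU_x ∝ 4·x^(-2), MU_y ∝ 4·y^(-2), so MRS = (y/x)^(2) = p_x/p_y.
Hence y/x = (p_x/p_y)^(1/(2)), i.e. raised to the 0.5 power.
With the ratio pinned down, the budget gives x* = I/(p_x + p_y·(y/x)) and y* = (y/x)·x*.
Numerically y/x = 1.075706, so x* = 48/(8.1 + 7·1.075706) = 3.071.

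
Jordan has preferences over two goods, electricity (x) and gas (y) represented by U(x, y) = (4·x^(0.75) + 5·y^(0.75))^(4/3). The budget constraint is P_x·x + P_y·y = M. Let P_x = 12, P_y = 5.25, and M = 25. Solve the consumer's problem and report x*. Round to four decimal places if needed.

From the CES first-order condition, (4/5)·(y/x)^(0.25) = P_x/P_y.
Solve for the ratio: y/x = [(5/4)·P_x/P_y]^(4).
Substitute y = (y/x)·x into the budget: x* = M/(P_x + P_y·(y/x)).
Numerically y/x = 66.6389, so x* = 25/(12 + 5.25·66.6389) = 0.0691.

x* = 0.0691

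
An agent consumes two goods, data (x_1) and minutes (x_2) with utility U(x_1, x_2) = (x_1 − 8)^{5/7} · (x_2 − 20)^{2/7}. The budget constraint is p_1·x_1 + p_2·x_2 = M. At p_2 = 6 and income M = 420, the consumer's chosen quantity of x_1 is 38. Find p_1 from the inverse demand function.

This is Cobb-Douglas in (x_1−8, x_2−20): tangency gives 5/7·p_2·(x_2−20) = 2/7·p_1·(x_1−8).
Substituting into the budget: x_1* = 8 + 5/7·(M − 8·p_1 − 20·p_2)/p_1, and x_2* = 20 + 2/7·(…)/p_2.
Set x_1* = 38 in the demand function and solve for p_1: p_1 = 6.

p_1 = 6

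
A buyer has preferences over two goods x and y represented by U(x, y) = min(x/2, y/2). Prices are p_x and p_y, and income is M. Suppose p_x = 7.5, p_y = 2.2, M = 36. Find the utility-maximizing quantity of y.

y* = 3.7113

Leontief preferences: the optimum is at the kink where x/2 = y/2, i.e. y = x.
Budget: p_x·x + p_y·x = M, so (2·p_x + 2·p_y)·x = 2·M.
Demand: x*(p_x,p_y,M) = 2·M/(2·p_x + 2·p_y), y* = 2·M/(2·p_x + 2·p_y).
Here 2·7.5 + 2·2.2 = 19.4, giving y* = 3.7113.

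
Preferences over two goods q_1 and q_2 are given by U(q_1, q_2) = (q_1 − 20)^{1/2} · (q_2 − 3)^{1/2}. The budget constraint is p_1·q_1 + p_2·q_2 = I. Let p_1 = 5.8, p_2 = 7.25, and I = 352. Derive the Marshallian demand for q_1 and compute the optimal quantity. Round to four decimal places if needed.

MRS = (q_2−3)/(q_1−20). Tangency with p_1/p_2 gives q_2−3 = (p_1/p_2)·(q_1−20).
Substituting into the budget: q_1* = 20 + 0.5·(I − 20·p_1 − 3·p_2)/p_1, and q_2* = 3 + 0.5·(…)/p_2.
Discretionary income = 352 − 20·5.8 − 3·7.25 = 214.25; q_1* = 20 + 0.5·214.25/5.8 = 38.4698.

q_1* = 38.4698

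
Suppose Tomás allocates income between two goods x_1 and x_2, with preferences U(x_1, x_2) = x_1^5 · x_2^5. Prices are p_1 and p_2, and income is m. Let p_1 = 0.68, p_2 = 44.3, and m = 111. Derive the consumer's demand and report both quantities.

Tangency: MRS = x_2/x_1 = p_1/p_2.
Rearranging, p_2·x_2 = p_1·x_1. Substituting into the budget gives p_1·x_1·(1 + 1) = m.
Demand: x_1*(p_1,p_2,m) = 0.5·m/p_1 and x_2* = 0.5·m/p_2.
At p_1=0.68, p_2=44.3, m=111: x_1* = 0.5·111/0.68 = 81.6176, x_2* = 1.2528.

x_1* = 81.6176, x_2* = 1.2528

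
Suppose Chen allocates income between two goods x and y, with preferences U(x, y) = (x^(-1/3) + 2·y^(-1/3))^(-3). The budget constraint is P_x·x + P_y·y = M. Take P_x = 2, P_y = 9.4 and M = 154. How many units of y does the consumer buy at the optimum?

y* = 11.6702

From the CES first-order condition, (1/2)·(y/x)^(4/3) = P_x/P_y.
Solve for the ratio: y/x = [2·P_x/P_y]^(0.75).
Substitute y = (y/x)·x into the budget: x* = M/(P_x + P_y·(y/x)).
Numerically y/x = 0.526865, so x* = 154/(2 + 9.4·0.526865) = 22.1502 and y* = 0.526865·22.1502 = 11.6702.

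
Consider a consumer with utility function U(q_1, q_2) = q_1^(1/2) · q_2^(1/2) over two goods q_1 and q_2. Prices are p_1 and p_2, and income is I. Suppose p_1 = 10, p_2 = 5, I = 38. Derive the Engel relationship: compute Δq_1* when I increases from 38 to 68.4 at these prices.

Δq_1* = 1.52

Tangency: MRS = q_2/q_1 = p_1/p_2.
Rearranging, p_2·q_2 = p_1·q_1. Substituting into the budget gives p_1·q_1·(1 + 1) = I.
Demand: q_1*(p_1,p_2,I) = 0.5·I/p_1 and q_2* = 0.5·I/p_2.
At p_1=10, p_2=5, I=38: q_1* = 0.5·38/10 = 1.9.
At I' = 68.4: q_1* = 3.42. Change: 3.42 − 1.9 = 1.52.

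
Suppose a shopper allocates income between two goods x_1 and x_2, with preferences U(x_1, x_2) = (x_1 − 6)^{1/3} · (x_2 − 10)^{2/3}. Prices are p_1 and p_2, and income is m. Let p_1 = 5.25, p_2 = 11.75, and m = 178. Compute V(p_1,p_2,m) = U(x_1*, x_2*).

After buying the subsistence bundle (6, 10), a share 1/3 of the remaining income goes to x_1: x_1* = 6 + 1/3·(m − 6p_1 − 10p_2)/p_1.
Discretionary income = 178 − 6·5.25 − 10·11.75 = 29; x_1* = 6 + 1/3·29/5.25 = 7.8413; x_2* = 10 + 2/3·29/11.75 = 11.6454.
Utility at the optimum: U(7.8413, 11.6454) = 1.7083.

V = 1.7083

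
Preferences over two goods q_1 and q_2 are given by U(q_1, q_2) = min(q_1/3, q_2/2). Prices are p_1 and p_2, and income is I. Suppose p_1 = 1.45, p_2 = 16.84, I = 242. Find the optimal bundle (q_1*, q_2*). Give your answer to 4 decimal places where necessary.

q_1* = 19.0902, q_2* = 12.7268

Leontief preferences: the optimum is at the kink where q_1/3 = q_2/2, i.e. q_2 = (2/3)·q_1.
Budget: p_1·q_1 + p_2·(2/3)·q_1 = I, so (3·p_1 + 2·p_2)·q_1 = 3·I.
Demand: q_1*(p_1,p_2,I) = 3·I/(3·p_1 + 2·p_2), q_2* = 2·I/(3·p_1 + 2·p_2).
Here 3·1.45 + 2·16.84 = 38.03, giving q_1* = 19.0902 and q_2* = 12.7268.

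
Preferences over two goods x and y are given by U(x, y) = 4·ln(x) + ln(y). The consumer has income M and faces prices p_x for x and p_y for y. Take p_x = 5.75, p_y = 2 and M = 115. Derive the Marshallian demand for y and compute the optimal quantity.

The MRS is 4·y/x. Set MRS = p_x/p_y.
So 4·p_y·y = p_x·x; combined with the budget, a share 0.8 of income goes to x.
Demand: x*(p_x,p_y,M) = 0.8·M/p_x and y* = 0.2·M/p_y.
At p_x=5.75, p_y=2, M=115: y* = 0.2·115/2 = 11.5.

y* = 11.5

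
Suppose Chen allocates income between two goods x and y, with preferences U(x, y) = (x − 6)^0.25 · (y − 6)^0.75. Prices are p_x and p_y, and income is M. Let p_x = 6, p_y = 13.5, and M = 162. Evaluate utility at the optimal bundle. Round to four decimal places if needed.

V = 2.3265

After buying the subsistence bundle (6, 6), a share 0.25 of the remaining income goes to x: x* = 6 + 0.25·(M − 6p_x − 6p_y)/p_x.
Discretionary income = 162 − 6·6 − 6·13.5 = 45; x* = 6 + 0.25·45/6 = 7.875; y* = 6 + 0.75·45/13.5 = 8.5.
Utility at the optimum: U(7.875, 8.5) = 2.3265.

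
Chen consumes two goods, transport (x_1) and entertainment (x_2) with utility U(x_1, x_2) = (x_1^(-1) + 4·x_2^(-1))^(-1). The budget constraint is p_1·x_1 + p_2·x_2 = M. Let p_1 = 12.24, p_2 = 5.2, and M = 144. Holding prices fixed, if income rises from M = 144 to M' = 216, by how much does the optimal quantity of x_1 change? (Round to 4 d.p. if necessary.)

Δx_1* = 2.5536

Substitute x_2 = (x_2/x_1)·x_1 into the budget: x_1* = M/(p_1 + p_2·(x_2/x_1)).
Numerically x_2/x_1 = 3.06845, so x_1* = 144/(12.24 + 5.2·3.06845) = 5.1071.
At M' = 216: x_1* = 7.6607. Change: 7.6607 − 5.1071 = 2.5536.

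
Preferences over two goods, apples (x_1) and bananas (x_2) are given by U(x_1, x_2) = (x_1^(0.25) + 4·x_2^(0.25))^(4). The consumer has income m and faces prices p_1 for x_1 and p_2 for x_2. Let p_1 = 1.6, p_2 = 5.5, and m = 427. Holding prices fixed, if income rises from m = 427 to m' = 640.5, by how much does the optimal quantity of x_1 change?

Δx_1* = 25.6253

Numerically x_2/x_1 = 1.223929, so x_1* = 427/(1.6 + 5.5·1.223929) = 51.2506.
At m' = 640.5: x_1* = 76.8759. Change: 76.8759 − 51.2506 = 25.6253.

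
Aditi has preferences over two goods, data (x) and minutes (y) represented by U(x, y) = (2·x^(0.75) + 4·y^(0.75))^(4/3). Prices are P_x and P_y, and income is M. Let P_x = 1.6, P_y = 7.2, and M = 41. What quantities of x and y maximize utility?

MU_x ∝ 2·x^(-0.25), MU_y ∝ 4·y^(-0.25), so MRS = (1/2)·(y/x)^(0.25) = P_x/P_y.
Hence y/x = (2·P_x/P_y)^(1/(0.25)), i.e. raised to the 4 power.
With the ratio pinned down, the budget gives x* = M/(P_x + P_y·(y/x)) and y* = (y/x)·x*.
Numerically y/x = 0.039018, so x* = 41/(1.6 + 7.2·0.039018) = 21.7977 and y* = 0.039018·21.7977 = 0.8505.

x* = 21.7977, y* = 0.8505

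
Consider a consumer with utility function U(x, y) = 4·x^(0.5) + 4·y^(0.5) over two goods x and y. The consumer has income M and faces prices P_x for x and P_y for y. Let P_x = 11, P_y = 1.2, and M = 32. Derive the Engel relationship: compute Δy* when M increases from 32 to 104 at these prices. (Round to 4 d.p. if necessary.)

MU_x ∝ 4·x^(-0.5), MU_y ∝ 4·y^(-0.5), so MRS = (y/x)^(0.5) = P_x/P_y.
Hence y/x = (P_x/P_y)^(1/(0.5)), i.e. raised to the 2 power.
With the ratio pinned down, the budget gives x* = M/(P_x + P_y·(y/x)) and y* = (y/x)·x*.
Numerically y/x = 84.027778, so x* = 32/(11 + 1.2·84.027778) = 0.2861 and y* = 84.027778·0.2861 = 24.0437.
At M' = 104: y* = 78.1421. Change: 78.1421 − 24.0437 = 54.0984.

Δy* = 54.0984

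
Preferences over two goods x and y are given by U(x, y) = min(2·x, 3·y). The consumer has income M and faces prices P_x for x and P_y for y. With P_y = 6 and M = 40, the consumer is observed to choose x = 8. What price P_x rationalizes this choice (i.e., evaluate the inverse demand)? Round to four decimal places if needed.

P_x = 1

With perfect complements, no substitution: consume in ratio x:y = 3:2.
Budget: P_x·x + P_y·(2/3)·x = M, so (3·P_x + 2·P_y)·x = 3·M.
Demand: x*(P_x,P_y,M) = 3·M/(3·P_x + 2·P_y), y* = 2·M/(3·P_x + 2·P_y).
Set x* = 8 in the demand function and solve for P_x: P_x = 1.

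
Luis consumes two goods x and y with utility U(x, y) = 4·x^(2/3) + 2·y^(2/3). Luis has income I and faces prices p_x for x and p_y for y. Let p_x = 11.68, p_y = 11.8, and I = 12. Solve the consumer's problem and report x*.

x* = 0.9153

MRS = MU_x/MU_y = 2·(y/x)^(1/3). Set equal to p_x/p_y.
Hence y/x = ((1/2)·p_x/p_y)^(1/(1/3)), i.e. raised to the 3 power.
With the ratio pinned down, the budget gives x* = I/(p_x + p_y·(y/x)) and y* = (y/x)·x*.
Numerically y/x = 0.121225, so x* = 12/(11.68 + 11.8·0.121225) = 0.9153.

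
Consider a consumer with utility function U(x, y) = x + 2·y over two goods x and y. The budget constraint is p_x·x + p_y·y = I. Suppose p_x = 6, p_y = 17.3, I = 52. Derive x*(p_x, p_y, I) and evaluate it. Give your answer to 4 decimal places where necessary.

x* = 8.6667

Perfect substitutes: compare marginal utility per dollar. 1/p_x vs 2/p_y → 0.1667 vs 0.1156.
x gives more utility per dollar, so spend all income on x: x* = I/p_x, y* = 0.
Numerically: x* = 8.6667, y* = 0.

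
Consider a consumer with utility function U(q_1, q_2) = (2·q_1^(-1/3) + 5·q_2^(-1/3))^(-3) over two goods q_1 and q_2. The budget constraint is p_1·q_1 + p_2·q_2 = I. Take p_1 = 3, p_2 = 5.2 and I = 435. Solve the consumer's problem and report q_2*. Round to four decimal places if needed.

MU_q_1 ∝ 2·q_1^(-4/3), MU_q_2 ∝ 5·q_2^(-4/3), so MRS = (2/5)·(q_2/q_1)^(4/3) = p_1/p_2.
Hence q_2/q_1 = ((5/2)·p_1/p_2)^(1/(4/3)), i.e. raised to the 0.75 power.
Substitute q_2 = (q_2/q_1)·q_1 into the budget: q_1* = I/(p_1 + p_2·(q_2/q_1)).
Numerically q_2/q_1 = 1.316114, so q_1* = 435/(3 + 5.2·1.316114) = 44.1903 and q_2* = 1.316114·44.1903 = 58.1594.

q_2* = 58.1594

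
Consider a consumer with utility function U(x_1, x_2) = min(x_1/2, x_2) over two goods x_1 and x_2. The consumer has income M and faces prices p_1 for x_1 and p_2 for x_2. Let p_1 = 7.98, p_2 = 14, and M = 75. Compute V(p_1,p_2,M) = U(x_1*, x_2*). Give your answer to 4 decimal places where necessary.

With perfect complements, no substitution: consume in ratio x_1:x_2 = 2:1.
Budget: p_1·x_1 + p_2·(1/2)·x_1 = M, so (2·p_1 + p_2)·x_1 = 2·M.
Demand: x_1*(p_1,p_2,M) = 2·M/(2·p_1 + p_2), x_2* = M/(2·p_1 + p_2).
Here 2·7.98 + 14 = 29.96, giving x_1* = 5.0067 and x_2* = 2.5033.
Utility at the optimum: U(5.0067, 2.5033) = 2.5033.

V = 2.5033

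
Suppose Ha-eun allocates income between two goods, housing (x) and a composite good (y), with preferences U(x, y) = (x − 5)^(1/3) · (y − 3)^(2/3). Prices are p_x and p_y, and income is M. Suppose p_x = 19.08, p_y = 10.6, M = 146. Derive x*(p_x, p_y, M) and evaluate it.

After buying the subsistence bundle (5, 3), a share 1/3 of the remaining income goes to x: x* = 5 + 1/3·(M − 5p_x − 3p_y)/p_x.
Discretionary income = 146 − 5·19.08 − 3·10.6 = 18.8; x* = 5 + 1/3·18.8/19.08 = 5.3284.

x* = 5.3284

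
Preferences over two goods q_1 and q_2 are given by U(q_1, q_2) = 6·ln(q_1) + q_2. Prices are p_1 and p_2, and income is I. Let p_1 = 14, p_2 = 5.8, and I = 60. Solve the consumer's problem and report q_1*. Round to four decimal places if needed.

q_1* = 2.4857

Set MRS = p_1/p_2: (6/q_1)/1 = p_1/p_2.
So q_1*(p_1,p_2) = 6·p_2/p_1, independent of income; and q_2* = (I − 6·p_2)/p_2.
At the given prices: q_1* = 6·5.8/14 = 2.4857.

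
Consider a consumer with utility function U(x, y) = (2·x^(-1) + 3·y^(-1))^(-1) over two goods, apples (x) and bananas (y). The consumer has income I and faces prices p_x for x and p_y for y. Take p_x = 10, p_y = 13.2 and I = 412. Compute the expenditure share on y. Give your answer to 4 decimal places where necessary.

MU_x ∝ 2·x^(-2), MU_y ∝ 3·y^(-2), so MRS = (2/3)·(y/x)^(2) = p_x/p_y.
Solve for the ratio: y/x = [(3/2)·p_x/p_y]^(0.5).
With the ratio pinned down, the budget gives x* = I/(p_x + p_y·(y/x)) and y* = (y/x)·x*.
Numerically y/x = 1.066004, so x* = 412/(10 + 13.2·1.066004) = 17.1159 and y* = 1.066004·17.1159 = 18.2456.
Expenditure on y: 13.2·18.2456 = 240.8414; share = 0.5846.

share on y = 0.5846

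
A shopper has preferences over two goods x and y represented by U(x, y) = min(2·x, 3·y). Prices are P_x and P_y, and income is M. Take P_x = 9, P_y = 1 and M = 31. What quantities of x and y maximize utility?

With perfect complements, no substitution: consume in ratio x:y = 3:2.
Budget: P_x·x + P_y·(2/3)·x = M, so (3·P_x + 2·P_y)·x = 3·M.
Demand: x*(P_x,P_y,M) = 3·M/(3·P_x + 2·P_y), y* = 2·M/(3·P_x + 2·P_y).
Here 3·9 + 2·1 = 29, giving x* = 3.2069 and y* = 2.1379.

x* = 3.2069, y* = 2.1379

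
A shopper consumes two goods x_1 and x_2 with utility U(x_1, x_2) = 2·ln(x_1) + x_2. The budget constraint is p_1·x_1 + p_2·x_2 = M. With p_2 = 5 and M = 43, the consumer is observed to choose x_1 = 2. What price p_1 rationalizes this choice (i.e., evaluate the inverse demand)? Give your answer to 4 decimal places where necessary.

p_1 = 5

MU_x_1 = 2/x_1, MU_x_2 = 1. Tangency: 2/x_1 = p_1/p_2.
So x_1*(p_1,p_2) = 2·p_2/p_1, independent of income; and x_2* = (M − 2·p_2)/p_2.
Set x_1* = 2 in the demand function and solve for p_1: p_1 = 5.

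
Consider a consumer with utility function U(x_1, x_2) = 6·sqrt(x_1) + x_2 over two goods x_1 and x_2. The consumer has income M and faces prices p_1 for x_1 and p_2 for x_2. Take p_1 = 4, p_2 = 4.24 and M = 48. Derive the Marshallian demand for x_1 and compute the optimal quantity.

Set MRS = p_1/p_2: 3·x_1^(−1/2) = p_1/p_2.
Thus x_1* = (3·p_2/p_1)² — independent of M — with the rest of income spent on x_2.
Plugging in: x_1* = (3·4.24/4)² = 10.1124.

x_1* = 10.1124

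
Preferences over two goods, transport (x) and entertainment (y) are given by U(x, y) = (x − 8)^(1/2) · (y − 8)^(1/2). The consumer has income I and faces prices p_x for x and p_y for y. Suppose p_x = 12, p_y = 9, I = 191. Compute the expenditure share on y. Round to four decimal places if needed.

share on y = 0.4372

Let x' = x−8, y' = y−8. MRS = y'/x' = p_x/p_y.
After buying the subsistence bundle (8, 8), a share 0.5 of the remaining income goes to x: x* = 8 + 0.5·(I − 8p_x − 8p_y)/p_x.
Discretionary income = 191 − 8·12 − 8·9 = 23; x* = 8 + 0.5·23/12 = 8.9583; y* = 8 + 0.5·23/9 = 9.2778.
Expenditure on y: 9·9.2778 = 83.5; share = 0.4372.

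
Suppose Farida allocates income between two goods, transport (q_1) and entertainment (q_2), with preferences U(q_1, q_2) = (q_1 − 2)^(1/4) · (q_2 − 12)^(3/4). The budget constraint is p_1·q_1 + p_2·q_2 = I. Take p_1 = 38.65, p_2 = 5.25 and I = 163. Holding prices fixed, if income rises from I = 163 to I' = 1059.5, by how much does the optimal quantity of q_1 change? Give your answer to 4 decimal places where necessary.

Δq_1* = 5.7988

After buying the subsistence bundle (2, 12), a share 0.25 of the remaining income goes to q_1: q_1* = 2 + 0.25·(I − 2p_1 − 12p_2)/p_1.
Discretionary income = 163 − 2·38.65 − 12·5.25 = 22.7; q_1* = 2 + 0.25·22.7/38.65 = 2.1468.
At I' = 1059.5: q_1* = 7.9457. Change: 7.9457 − 2.1468 = 5.7988.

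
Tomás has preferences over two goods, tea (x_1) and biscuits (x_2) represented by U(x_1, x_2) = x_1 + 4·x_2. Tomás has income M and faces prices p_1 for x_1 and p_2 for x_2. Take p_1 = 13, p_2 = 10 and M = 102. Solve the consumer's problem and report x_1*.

Perfect substitutes: compare marginal utility per dollar. 1/p_1 vs 4/p_2 → 0.0769 vs 0.4.
x_2 gives more utility per dollar, so spend all income on x_2: x_2* = M/p_2, x_1* = 0.
Numerically: x_1* = 0, x_2* = 10.2.

x_1* = 0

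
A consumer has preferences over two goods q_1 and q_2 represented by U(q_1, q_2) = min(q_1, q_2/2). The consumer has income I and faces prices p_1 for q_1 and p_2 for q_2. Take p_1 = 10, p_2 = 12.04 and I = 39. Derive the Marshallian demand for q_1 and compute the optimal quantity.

q_1* = 1.1444

With perfect complements, no substitution: consume in ratio q_1:q_2 = 1:2.
Budget: p_1·q_1 + p_2·2·q_1 = I, so (p_1 + 2·p_2)·q_1 = I.
Demand: q_1*(p_1,p_2,I) = I/(p_1 + 2·p_2), q_2* = 2·I/(p_1 + 2·p_2).
Here 10 + 2·12.04 = 34.08, giving q_1* = 1.1444.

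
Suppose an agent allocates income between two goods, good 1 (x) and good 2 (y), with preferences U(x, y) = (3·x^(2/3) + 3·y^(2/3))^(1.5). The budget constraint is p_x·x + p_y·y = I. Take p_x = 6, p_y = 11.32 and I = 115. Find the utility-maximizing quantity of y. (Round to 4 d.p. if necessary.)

MU_x ∝ 3·x^(-1/3), MU_y ∝ 3·y^(-1/3), so MRS = (y/x)^(1/3) = p_x/p_y.
Hence y/x = (p_x/p_y)^(1/(1/3)), i.e. raised to the 3 power.
Substitute y = (y/x)·x into the budget: x* = I/(p_x + p_y·(y/x)).
Numerically y/x = 0.148907, so x* = 115/(6 + 11.32·0.148907) = 14.963 and y* = 0.148907·14.963 = 2.2281.

y* = 2.2281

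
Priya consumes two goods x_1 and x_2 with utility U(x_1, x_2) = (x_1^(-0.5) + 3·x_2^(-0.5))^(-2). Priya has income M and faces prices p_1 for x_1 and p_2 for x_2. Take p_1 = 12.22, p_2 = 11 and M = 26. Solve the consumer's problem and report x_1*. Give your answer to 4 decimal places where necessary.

x_1* = 0.7072

From the CES first-order condition, (1/3)·(x_2/x_1)^(1.5) = p_1/p_2.
Hence x_2/x_1 = (3·p_1/p_2)^(1/(1.5)), i.e. raised to the 2/3 power.
With the ratio pinned down, the budget gives x_1* = M/(p_1 + p_2·(x_2/x_1)) and x_2* = (x_2/x_1)·x_1*.
Numerically x_2/x_1 = 2.231173, so x_1* = 26/(12.22 + 11·2.231173) = 0.7072.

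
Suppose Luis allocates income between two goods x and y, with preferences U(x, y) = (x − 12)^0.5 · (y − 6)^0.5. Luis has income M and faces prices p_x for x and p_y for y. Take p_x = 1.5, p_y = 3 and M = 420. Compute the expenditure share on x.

share on x = 0.5

This is Cobb-Douglas in (x−12, y−6): tangency gives 0.5·p_y·(y−6) = 0.5·p_x·(x−12).
After buying the subsistence bundle (12, 6), a share 0.5 of the remaining income goes to x: x* = 12 + 0.5·(M − 12p_x − 6p_y)/p_x.
Discretionary income = 420 − 12·1.5 − 6·3 = 384; x* = 12 + 0.5·384/1.5 = 140; y* = 6 + 0.5·384/3 = 70.
Expenditure on x: 1.5·140 = 210; share = 0.5.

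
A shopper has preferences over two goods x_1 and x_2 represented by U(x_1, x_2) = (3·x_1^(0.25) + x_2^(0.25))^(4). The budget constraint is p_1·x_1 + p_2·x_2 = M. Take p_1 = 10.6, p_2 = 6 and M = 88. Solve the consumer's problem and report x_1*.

x_1* = 6.4889

MU_x_1 ∝ 3·x_1^(-0.75), MU_x_2 ∝ x_2^(-0.75), so MRS = 3·(x_2/x_1)^(0.75) = p_1/p_2.
Hence x_2/x_1 = ((1/3)·p_1/p_2)^(1/(0.75)), i.e. raised to the 4/3 power.
With the ratio pinned down, the budget gives x_1* = M/(p_1 + p_2·(x_2/x_1)) and x_2* = (x_2/x_1)·x_1*.
Numerically x_2/x_1 = 0.493603, so x_1* = 88/(10.6 + 6·0.493603) = 6.4889.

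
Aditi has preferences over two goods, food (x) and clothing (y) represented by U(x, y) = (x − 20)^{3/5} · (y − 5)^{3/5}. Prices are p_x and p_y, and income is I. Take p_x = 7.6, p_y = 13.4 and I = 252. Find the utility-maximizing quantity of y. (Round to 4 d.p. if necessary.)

Let x' = x−20, y' = y−5. MRS = y'/x' = p_x/p_y.
After buying the subsistence bundle (20, 5), a share 0.5 of the remaining income goes to x: x* = 20 + 0.5·(I − 20p_x − 5p_y)/p_x.
Discretionary income = 252 − 20·7.6 − 5·13.4 = 33; y* = 5 + 0.5·33/13.4 = 6.2313.

y* = 6.2313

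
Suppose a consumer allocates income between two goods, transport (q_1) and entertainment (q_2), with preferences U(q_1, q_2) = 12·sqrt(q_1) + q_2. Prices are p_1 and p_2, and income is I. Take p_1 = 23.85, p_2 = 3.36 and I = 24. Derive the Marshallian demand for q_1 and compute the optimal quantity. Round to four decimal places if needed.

q_1* = 0.7145

Thus q_1* = (6·p_2/p_1)² — independent of I — with the rest of income spent on q_2.
Plugging in: q_1* = (6·3.36/23.85)² = 0.7145.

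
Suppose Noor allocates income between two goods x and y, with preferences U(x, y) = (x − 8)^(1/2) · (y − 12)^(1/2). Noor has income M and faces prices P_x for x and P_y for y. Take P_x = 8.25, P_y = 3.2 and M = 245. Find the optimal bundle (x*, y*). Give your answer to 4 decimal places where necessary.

x* = 16.5212, y* = 33.9688

MRS = (y−12)/(x−8). Tangency with P_x/P_y gives y−12 = (P_x/P_y)·(x−8).
After buying the subsistence bundle (8, 12), a share 0.5 of the remaining income goes to x: x* = 8 + 0.5·(M − 8P_x − 12P_y)/P_x.
Discretionary income = 245 − 8·8.25 − 12·3.2 = 140.6; x* = 8 + 0.5·140.6/8.25 = 16.5212; y* = 12 + 0.5·140.6/3.2 = 33.9688.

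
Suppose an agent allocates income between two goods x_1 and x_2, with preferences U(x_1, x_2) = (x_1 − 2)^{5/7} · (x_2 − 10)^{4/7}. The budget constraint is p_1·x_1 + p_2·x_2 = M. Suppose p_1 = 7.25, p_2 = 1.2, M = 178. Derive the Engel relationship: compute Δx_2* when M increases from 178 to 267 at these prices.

Δx_2* = 32.963

Let x_1' = x_1−2, x_2' = x_2−10. MRS = (5/4)·x_2'/x_1' = p_1/p_2.
Substituting into the budget: x_1* = 2 + 5/9·(M − 2·p_1 − 10·p_2)/p_1, and x_2* = 10 + 4/9·(…)/p_2.
Discretionary income = 178 − 2·7.25 − 10·1.2 = 151.5; x_2* = 10 + 4/9·151.5/1.2 = 66.1111.
At M' = 267: x_2* = 99.0741. Change: 99.0741 − 66.1111 = 32.963.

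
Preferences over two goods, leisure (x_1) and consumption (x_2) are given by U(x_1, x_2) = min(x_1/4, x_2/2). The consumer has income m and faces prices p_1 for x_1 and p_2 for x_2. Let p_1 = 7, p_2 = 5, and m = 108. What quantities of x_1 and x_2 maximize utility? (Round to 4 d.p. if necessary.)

x_1* = 11.3684, x_2* = 5.6842

Demand: x_1*(p_1,p_2,m) = 4·m/(4·p_1 + 2·p_2), x_2* = 2·m/(4·p_1 + 2·p_2).
Here 4·7 + 2·5 = 38, giving x_1* = 11.3684 and x_2* = 5.6842.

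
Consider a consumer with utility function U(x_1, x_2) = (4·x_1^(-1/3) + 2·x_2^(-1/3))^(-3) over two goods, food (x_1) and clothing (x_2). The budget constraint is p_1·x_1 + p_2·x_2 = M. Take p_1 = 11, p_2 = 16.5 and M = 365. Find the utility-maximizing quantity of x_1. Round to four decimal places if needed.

x_1* = 20.0127

From the CES first-order condition, 2·(x_2/x_1)^(4/3) = p_1/p_2.
Hence x_2/x_1 = ((1/2)·p_1/p_2)^(1/(4/3)), i.e. raised to the 0.75 power.
With the ratio pinned down, the budget gives x_1* = M/(p_1 + p_2·(x_2/x_1)) and x_2* = (x_2/x_1)·x_1*.
Numerically x_2/x_1 = 0.438691, so x_1* = 365/(11 + 16.5·0.438691) = 20.0127.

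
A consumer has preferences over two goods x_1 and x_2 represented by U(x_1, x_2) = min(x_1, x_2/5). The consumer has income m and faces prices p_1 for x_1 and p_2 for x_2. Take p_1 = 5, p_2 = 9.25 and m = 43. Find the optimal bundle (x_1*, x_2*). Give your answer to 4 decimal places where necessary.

x_1* = 0.839, x_2* = 4.1951

Demand: x_1*(p_1,p_2,m) = m/(p_1 + 5·p_2), x_2* = 5·m/(p_1 + 5·p_2).
Here 5 + 5·9.25 = 51.25, giving x_1* = 0.839 and x_2* = 4.1951.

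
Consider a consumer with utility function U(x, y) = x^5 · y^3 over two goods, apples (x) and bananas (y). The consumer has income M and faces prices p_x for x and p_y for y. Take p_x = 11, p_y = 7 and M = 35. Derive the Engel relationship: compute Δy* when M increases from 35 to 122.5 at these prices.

MU_x/MU_y = (5·y)/(3·x); tangency sets this equal to p_x/p_y.
Rearranging, p_y·y = (3/5)·p_x·x. Substituting into the budget gives p_x·x·(1 + (3/5)) = M.
Demand: x*(p_x,p_y,M) = 0.625·M/p_x and y* = 0.375·M/p_y.
At p_x=11, p_y=7, M=35: y* = 0.375·35/7 = 1.875.
At M' = 122.5: y* = 6.5625. Change: 6.5625 − 1.875 = 4.6875.

Δy* = 4.6875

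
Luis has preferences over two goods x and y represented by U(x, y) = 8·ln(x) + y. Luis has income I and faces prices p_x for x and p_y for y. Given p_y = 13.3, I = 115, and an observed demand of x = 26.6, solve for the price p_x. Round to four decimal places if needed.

Set MRS = p_x/p_y: (8/x)/1 = p_x/p_y.
So x*(p_x,p_y) = 8·p_y/p_x, independent of income; and y* = (I − 8·p_y)/p_y.
Set x* = 26.6 in the demand function and solve for p_x: p_x = 4.

p_x = 4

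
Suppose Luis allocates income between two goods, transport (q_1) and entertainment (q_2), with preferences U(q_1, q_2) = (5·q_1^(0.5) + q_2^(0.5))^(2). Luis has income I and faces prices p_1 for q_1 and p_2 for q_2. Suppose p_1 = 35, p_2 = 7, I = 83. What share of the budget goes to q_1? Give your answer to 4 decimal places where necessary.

From the CES first-order condition, 5·(q_2/q_1)^(0.5) = p_1/p_2.
Solve for the ratio: q_2/q_1 = [(1/5)·p_1/p_2]^(2).
With the ratio pinned down, the budget gives q_1* = I/(p_1 + p_2·(q_2/q_1)) and q_2* = (q_2/q_1)·q_1*.
Numerically q_2/q_1 = 1, so q_1* = 83/(35 + 7·1) = 1.9762 and q_2* = 1·1.9762 = 1.9762.
Expenditure on q_1: 35·1.9762 = 69.1667; share = 0.8333.

share on q_1 = 0.8333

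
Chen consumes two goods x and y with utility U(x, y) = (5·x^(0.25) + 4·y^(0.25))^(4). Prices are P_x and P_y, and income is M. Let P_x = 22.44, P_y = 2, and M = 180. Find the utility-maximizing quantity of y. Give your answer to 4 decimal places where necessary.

With the ratio pinned down, the budget gives x* = M/(P_x + P_y·(y/x)) and y* = (y/x)·x*.
Numerically y/x = 18.654221, so x* = 180/(22.44 + 2·18.654221) = 3.0126 and y* = 18.654221·3.0126 = 56.1983.

y* = 56.1983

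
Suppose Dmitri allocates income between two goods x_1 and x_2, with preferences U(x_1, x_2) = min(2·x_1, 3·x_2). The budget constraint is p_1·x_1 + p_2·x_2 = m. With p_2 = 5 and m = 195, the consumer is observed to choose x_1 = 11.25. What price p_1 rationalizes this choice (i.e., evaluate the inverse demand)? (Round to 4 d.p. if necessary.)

p_1 = 14

With perfect complements, no substitution: consume in ratio x_1:x_2 = 3:2.
Budget: p_1·x_1 + p_2·(2/3)·x_1 = m, so (3·p_1 + 2·p_2)·x_1 = 3·m.
Demand: x_1*(p_1,p_2,m) = 3·m/(3·p_1 + 2·p_2), x_2* = 2·m/(3·p_1 + 2·p_2).
Set x_1* = 11.25 in the demand function and solve for p_1: p_1 = 14.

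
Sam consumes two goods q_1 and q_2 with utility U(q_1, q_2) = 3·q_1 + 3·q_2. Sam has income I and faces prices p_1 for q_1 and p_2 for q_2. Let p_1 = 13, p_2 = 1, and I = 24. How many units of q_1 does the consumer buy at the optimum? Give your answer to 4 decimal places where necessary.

q_1* = 0

Linear utility — the consumer picks whichever good has higher MU/price: 3/13 = 0.2308 vs 3/1 = 3.
q_2 gives more utility per dollar, so spend all income on q_2: q_2* = I/p_2, q_1* = 0.
Numerically: q_1* = 0, q_2* = 24.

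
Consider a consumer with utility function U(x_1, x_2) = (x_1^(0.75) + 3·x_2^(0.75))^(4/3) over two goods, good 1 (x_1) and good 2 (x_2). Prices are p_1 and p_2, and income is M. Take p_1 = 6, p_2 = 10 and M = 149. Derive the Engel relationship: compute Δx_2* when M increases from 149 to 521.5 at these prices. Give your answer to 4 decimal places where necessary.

MU_x_1 ∝ x_1^(-0.25), MU_x_2 ∝ 3·x_2^(-0.25), so MRS = (1/3)·(x_2/x_1)^(0.25) = p_1/p_2.
Solve for the ratio: x_2/x_1 = [3·p_1/p_2]^(4).
With the ratio pinned down, the budget gives x_1* = M/(p_1 + p_2·(x_2/x_1)) and x_2* = (x_2/x_1)·x_1*.
Numerically x_2/x_1 = 10.4976, so x_1* = 149/(6 + 10·10.4976) = 1.3426 and x_2* = 10.4976·1.3426 = 14.0944.
At M' = 521.5: x_2* = 49.3305. Change: 49.3305 − 14.0944 = 35.2361.

Δx_2* = 35.2361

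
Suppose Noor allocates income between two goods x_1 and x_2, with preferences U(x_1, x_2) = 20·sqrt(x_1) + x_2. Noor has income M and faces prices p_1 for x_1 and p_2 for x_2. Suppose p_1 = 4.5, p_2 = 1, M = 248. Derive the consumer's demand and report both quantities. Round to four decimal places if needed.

x_1* = 4.9383, x_2* = 225.7778

Thus x_1* = (10·p_2/p_1)² — independent of M — with the rest of income spent on x_2.
Plugging in: x_1* = (10·1/4.5)² = 4.9383, x_2* = 225.7778.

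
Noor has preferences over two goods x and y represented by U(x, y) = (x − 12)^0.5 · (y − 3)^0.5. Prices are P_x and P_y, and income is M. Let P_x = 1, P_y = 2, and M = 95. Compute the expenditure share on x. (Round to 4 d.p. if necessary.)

Let x' = x−12, y' = y−3. MRS = y'/x' = P_x/P_y.
Substituting into the budget: x* = 12 + 0.5·(M − 12·P_x − 3·P_y)/P_x, and y* = 3 + 0.5·(…)/P_y.
Discretionary income = 95 − 12·1 − 3·2 = 77; x* = 12 + 0.5·77/1 = 50.5; y* = 3 + 0.5·77/2 = 22.25.
Expenditure on x: 1·50.5 = 50.5; share = 0.5316.

share on x = 0.5316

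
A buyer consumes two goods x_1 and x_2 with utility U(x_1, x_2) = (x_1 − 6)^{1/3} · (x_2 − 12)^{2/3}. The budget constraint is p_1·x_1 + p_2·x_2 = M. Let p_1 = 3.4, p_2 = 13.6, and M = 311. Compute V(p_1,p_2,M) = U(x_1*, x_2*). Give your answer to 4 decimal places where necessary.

Discretionary income = 311 − 6·3.4 − 12·13.6 = 127.4; x_1* = 6 + 1/3·127.4/3.4 = 18.4902; x_2* = 12 + 2/3·127.4/13.6 = 18.2451.
Utility at the optimum: U(18.4902, 18.2451) = 7.8683.

V = 7.8683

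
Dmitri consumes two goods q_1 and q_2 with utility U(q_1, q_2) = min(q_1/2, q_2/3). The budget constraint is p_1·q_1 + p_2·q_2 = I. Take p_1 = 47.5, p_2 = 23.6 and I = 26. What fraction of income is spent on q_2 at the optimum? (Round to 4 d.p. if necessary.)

With perfect complements, no substitution: consume in ratio q_1:q_2 = 2:3.
Budget: p_1·q_1 + p_2·(3/2)·q_1 = I, so (2·p_1 + 3·p_2)·q_1 = 2·I.
Demand: q_1*(p_1,p_2,I) = 2·I/(2·p_1 + 3·p_2), q_2* = 3·I/(2·p_1 + 3·p_2).
Here 2·47.5 + 3·23.6 = 165.8, giving q_1* = 0.3136 and q_2* = 0.4704.
Expenditure on q_2: 23.6·0.4704 = 11.1025; share = 0.427.

share on q_2 = 0.427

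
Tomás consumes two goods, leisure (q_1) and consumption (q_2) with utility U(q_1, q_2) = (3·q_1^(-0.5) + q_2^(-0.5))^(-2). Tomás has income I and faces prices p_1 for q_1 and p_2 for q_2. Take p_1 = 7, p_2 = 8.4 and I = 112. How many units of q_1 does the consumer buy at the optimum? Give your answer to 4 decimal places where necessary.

q_1* = 10.5899

From the CES first-order condition, 3·(q_2/q_1)^(1.5) = p_1/p_2.
Solve for the ratio: q_2/q_1 = [(1/3)·p_1/p_2]^(2/3).
Substitute q_2 = (q_2/q_1)·q_1 into the budget: q_1* = I/(p_1 + p_2·(q_2/q_1)).
Numerically q_2/q_1 = 0.425727, so q_1* = 112/(7 + 8.4·0.425727) = 10.5899.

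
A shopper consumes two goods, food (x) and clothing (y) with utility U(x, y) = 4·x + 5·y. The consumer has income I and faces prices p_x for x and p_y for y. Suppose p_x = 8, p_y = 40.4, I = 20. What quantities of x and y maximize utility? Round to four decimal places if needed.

Linear utility — the consumer picks whichever good has higher MU/price: 4/8 = 0.5 vs 5/40.4 = 0.1238.
x gives more utility per dollar, so spend all income on x: x* = I/p_x, y* = 0.
Numerically: x* = 2.5, y* = 0.

x* = 2.5, y* = 0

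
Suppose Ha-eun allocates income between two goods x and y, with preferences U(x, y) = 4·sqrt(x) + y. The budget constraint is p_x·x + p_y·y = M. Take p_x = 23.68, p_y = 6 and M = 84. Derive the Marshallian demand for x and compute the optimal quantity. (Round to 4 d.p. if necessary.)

x* = 0.2568

Set MRS = p_x/p_y: 2·x^(−1/2) = p_x/p_y.
Solve: √x = 2·p_y/p_x, so x*(p_x,p_y) = (2·p_y/p_x)², and y* = (M − p_x·x*)/p_y.
Plugging in: x* = (2·6/23.68)² = 0.2568.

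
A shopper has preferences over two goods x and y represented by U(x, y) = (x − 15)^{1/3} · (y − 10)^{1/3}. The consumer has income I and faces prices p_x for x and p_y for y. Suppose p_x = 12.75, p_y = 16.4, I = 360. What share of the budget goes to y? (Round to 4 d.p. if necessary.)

share on y = 0.4622

MRS = (y−10)/(x−15). Tangency with p_x/p_y gives y−10 = (p_x/p_y)·(x−15).
Substituting into the budget: x* = 15 + 0.5·(I − 15·p_x − 10·p_y)/p_x, and y* = 10 + 0.5·(…)/p_y.
Discretionary income = 360 − 15·12.75 − 10·16.4 = 4.75; x* = 15 + 0.5·4.75/12.75 = 15.1863; y* = 10 + 0.5·4.75/16.4 = 10.1448.
Expenditure on y: 16.4·10.1448 = 166.375; share = 0.4622.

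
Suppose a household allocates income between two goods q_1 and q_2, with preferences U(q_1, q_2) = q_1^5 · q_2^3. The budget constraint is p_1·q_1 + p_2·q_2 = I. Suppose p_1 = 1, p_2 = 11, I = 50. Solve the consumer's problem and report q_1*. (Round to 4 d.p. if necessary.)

MU_q_1/MU_q_2 = (5·q_2)/(3·q_1); tangency sets this equal to p_1/p_2.
Rearranging, p_2·q_2 = (3/5)·p_1·q_1. Substituting into the budget gives p_1·q_1·(1 + (3/5)) = I.
Demand: q_1*(p_1,p_2,I) = 0.625·I/p_1 and q_2* = 0.375·I/p_2.
At p_1=1, p_2=11, I=50: q_1* = 0.625·50/1 = 31.25.

q_1* = 31.25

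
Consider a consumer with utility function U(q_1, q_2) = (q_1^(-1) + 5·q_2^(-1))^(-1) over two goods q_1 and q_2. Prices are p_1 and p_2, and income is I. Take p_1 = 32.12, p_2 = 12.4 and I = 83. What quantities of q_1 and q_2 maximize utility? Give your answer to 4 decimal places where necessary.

With the ratio pinned down, the budget gives q_1* = I/(p_1 + p_2·(q_2/q_1)) and q_2* = (q_2/q_1)·q_1*.
Numerically q_2/q_1 = 3.598835, so q_1* = 83/(32.12 + 12.4·3.598835) = 1.0815 and q_2* = 3.598835·1.0815 = 3.8921.

q_1* = 1.0815, q_2* = 3.8921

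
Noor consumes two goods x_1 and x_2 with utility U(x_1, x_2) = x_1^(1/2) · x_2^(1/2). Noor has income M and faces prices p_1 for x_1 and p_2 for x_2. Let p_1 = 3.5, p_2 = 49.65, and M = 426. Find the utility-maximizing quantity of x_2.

x_2* = 4.29

Tangency: MRS = x_2/x_1 = p_1/p_2.
So 0.5·p_2·x_2 = 0.5·p_1·x_1; combined with the budget, a share 0.5 of income goes to x_1.
Demand: x_1*(p_1,p_2,M) = 0.5·M/p_1 and x_2* = 0.5·M/p_2.
At p_1=3.5, p_2=49.65, M=426: x_2* = 0.5·426/49.65 = 4.29.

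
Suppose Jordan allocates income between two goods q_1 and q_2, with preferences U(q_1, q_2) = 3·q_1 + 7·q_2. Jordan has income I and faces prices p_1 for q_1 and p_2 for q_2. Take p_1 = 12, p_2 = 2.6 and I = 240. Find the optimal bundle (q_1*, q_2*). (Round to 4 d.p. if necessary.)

q_1* = 0, q_2* = 92.3077

Perfect substitutes: compare marginal utility per dollar. 3/p_1 vs 7/p_2 → 0.25 vs 2.6923.
q_2 gives more utility per dollar, so spend all income on q_2: q_2* = I/p_2, q_1* = 0.
Numerically: q_1* = 0, q_2* = 92.3077.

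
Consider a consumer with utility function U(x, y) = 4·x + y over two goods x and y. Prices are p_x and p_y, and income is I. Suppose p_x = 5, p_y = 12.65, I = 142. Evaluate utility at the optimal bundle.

V = 113.6

Linear utility — the consumer picks whichever good has higher MU/price: 4/5 = 0.8 vs 1/12.65 = 0.0791.
x gives more utility per dollar, so spend all income on x: x* = I/p_x, y* = 0.
Numerically: x* = 28.4, y* = 0.
Utility at the optimum: U(28.4, 0) = 113.6.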